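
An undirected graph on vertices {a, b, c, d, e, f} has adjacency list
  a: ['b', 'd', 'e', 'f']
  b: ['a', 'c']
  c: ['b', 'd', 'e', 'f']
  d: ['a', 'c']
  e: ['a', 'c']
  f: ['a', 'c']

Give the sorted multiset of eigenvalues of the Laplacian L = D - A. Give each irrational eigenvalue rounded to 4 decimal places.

[0, 2, 2, 2, 4, 6]

Reading degrees in the order [a, b, c, d, e, f] gives [4, 2, 4, 2, 2, 2]; set D = diag(4, 2, 4, 2, 2, 2) and form L = D - A. Diagonalising L (or applying a numerical eigensolver to the 6x6 matrix) gives the spectrum above. By the matrix-tree theorem the graph has (1/6) * product of the nonzero eigenvalues = 32 spanning trees. There is one zero in the spectrum, matching the 1 component.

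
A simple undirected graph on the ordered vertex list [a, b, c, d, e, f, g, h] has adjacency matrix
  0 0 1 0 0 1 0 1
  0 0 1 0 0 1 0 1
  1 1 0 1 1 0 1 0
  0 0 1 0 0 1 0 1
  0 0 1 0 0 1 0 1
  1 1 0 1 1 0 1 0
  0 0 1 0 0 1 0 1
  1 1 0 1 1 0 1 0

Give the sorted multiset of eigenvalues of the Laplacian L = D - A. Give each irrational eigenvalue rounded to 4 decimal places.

[0, 3, 3, 3, 3, 5, 5, 8]

With the vertex order [a, b, c, d, e, f, g, h], the degrees are [3, 3, 5, 3, 3, 5, 3, 5], giving D = diag(3, 3, 5, 3, 3, 5, 3, 5) and L = D - A. Since every row of L sums to 0, the all-ones vector is in the kernel and 0 is an eigenvalue.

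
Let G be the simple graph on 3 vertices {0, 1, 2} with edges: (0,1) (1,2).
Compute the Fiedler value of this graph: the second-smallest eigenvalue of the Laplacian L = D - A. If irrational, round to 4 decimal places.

1

Each diagonal entry of L is the vertex degree and each off-diagonal entry is -1 where an edge is present, 0 otherwise; in the order [0, 1, 2] the diagonal is [1, 2, 1]. The sorted Laplacian eigenvalues are [0, 1, 3]; the algebraic connectivity is the second entry, 1.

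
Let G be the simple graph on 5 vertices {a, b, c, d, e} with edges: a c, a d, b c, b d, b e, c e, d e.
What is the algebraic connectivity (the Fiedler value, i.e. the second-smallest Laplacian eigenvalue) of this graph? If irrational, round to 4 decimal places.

Each diagonal entry of L is the vertex degree and each off-diagonal entry is -1 where an edge is present, 0 otherwise; in the order [a, b, c, d, e] the diagonal is [2, 3, 3, 3, 3]. Computing the eigenvalues of L and sorting gives [0, 2, 3, 4, 5]. The Fiedler value lambda_2 = 2 is strictly positive, so the graph is connected. There is one zero in the spectrum, matching the 1 component.

2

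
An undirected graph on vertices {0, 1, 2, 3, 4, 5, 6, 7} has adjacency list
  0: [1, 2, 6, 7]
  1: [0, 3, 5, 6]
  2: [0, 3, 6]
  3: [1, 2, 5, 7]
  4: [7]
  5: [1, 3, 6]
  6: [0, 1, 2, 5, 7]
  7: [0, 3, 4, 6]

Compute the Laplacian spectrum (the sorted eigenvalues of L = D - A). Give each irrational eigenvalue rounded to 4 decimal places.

[0, 0.8318, 2.5124, 3.5251, 4, 4.5487, 5.6887, 6.8933]

Each diagonal entry of L is the vertex degree and each off-diagonal entry is -1 where an edge is present, 0 otherwise; in the order [0, 1, 2, 3, 4, 5, 6, 7] the diagonal is [4, 4, 3, 4, 1, 3, 5, 4]. Diagonalising L (or applying a numerical eigensolver to the 8x8 matrix) gives the spectrum above.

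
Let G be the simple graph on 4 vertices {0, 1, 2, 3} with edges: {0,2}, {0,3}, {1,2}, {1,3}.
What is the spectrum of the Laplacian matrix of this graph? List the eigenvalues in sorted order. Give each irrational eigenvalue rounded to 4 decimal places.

[0, 2, 2, 4]

Reading degrees in the order [0, 1, 2, 3] gives [2, 2, 2, 2]; set D = diag(2, 2, 2, 2) and form L = D - A. L is symmetric positive semidefinite, so every eigenvalue is real and nonnegative.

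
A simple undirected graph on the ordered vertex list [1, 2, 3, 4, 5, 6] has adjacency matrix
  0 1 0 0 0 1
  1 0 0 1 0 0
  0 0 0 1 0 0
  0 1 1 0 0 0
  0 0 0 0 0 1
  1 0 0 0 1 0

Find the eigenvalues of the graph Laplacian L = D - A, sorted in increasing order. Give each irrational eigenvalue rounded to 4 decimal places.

With the vertex order [1, 2, 3, 4, 5, 6], the degrees are [2, 2, 1, 2, 1, 2], giving D = diag(2, 2, 1, 2, 1, 2) and L = D - A. L is symmetric positive semidefinite, so every eigenvalue is real and nonnegative. By the matrix-tree theorem the graph has (1/6) * product of the nonzero eigenvalues = 1 spanning tree. There is one zero in the spectrum, matching the 1 component.

[0, 0.2679, 1, 2, 3, 3.7321]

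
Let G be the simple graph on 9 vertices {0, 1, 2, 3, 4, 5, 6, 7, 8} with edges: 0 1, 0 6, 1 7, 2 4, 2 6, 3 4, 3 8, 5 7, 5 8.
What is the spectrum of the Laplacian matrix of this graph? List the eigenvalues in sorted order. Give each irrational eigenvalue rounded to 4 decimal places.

With the vertex order [0, 1, 2, 3, 4, 5, 6, 7, 8], the degrees are [2, 2, 2, 2, 2, 2, 2, 2, 2], giving D = diag(2, 2, 2, 2, 2, 2, 2, 2, 2) and L = D - A. L is symmetric positive semidefinite, so every eigenvalue is real and nonnegative. The eigenvalues sum to 18, which equals trace(L) = 2|E|.

[0, 0.4679, 0.4679, 1.6527, 1.6527, 3, 3, 3.8794, 3.8794]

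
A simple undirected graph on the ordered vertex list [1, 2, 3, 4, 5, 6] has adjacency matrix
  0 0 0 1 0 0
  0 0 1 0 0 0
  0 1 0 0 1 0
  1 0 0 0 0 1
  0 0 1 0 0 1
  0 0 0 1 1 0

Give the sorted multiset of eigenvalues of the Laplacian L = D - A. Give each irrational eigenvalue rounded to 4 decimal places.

Reading degrees in the order [1, 2, 3, 4, 5, 6] gives [1, 1, 2, 2, 2, 2]; set D = diag(1, 1, 2, 2, 2, 2) and form L = D - A. The multiplicity of 0 as a Laplacian eigenvalue equals the number of connected components. The single zero eigenvalue shows the graph is connected. The largest eigenvalue, 3.7321, is at most the vertex count 6.

[0, 0.2679, 1, 2, 3, 3.7321]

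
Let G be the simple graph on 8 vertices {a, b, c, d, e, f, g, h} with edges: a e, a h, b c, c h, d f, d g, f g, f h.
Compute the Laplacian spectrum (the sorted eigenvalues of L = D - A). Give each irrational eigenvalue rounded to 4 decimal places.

Each diagonal entry of L is the vertex degree and each off-diagonal entry is -1 where an edge is present, 0 otherwise; in the order [a, b, c, d, e, f, g, h] the diagonal is [2, 1, 2, 2, 1, 3, 2, 3]. Since every row of L sums to 0, the all-ones vector is in the kernel and 0 is an eigenvalue. The single zero eigenvalue shows the graph is connected. The eigenvalues sum to 16, which equals trace(L) = 2|E|.

[0, 0.3065, 0.3820, 1.6703, 2.6180, 3, 3.3297, 4.6935]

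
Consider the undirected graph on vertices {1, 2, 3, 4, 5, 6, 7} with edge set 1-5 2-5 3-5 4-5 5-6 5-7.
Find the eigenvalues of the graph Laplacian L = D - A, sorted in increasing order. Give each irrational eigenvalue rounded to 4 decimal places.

With the vertex order [1, 2, 3, 4, 5, 6, 7], the degrees are [1, 1, 1, 1, 6, 1, 1], giving D = diag(1, 1, 1, 1, 6, 1, 1) and L = D - A. Since every row of L sums to 0, the all-ones vector is in the kernel and 0 is an eigenvalue.

[0, 1, 1, 1, 1, 1, 7]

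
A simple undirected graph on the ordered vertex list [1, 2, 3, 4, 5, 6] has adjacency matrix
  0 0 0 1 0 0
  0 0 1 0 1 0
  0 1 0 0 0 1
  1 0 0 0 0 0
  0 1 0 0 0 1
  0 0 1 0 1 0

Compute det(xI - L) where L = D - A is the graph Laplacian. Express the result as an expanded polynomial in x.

x^6 - 10x^5 + 36x^4 - 56x^3 + 32x^2

Each diagonal entry of L is the vertex degree and each off-diagonal entry is -1 where an edge is present, 0 otherwise; in the order [1, 2, 3, 4, 5, 6] the diagonal is [1, 2, 2, 1, 2, 2]. L has integer entries, so p(x) = det(xI - L) has integer coefficients. Expanding the determinant yields x^6 - 10x^5 + 36x^4 - 56x^3 + 32x^2. Since p(0) = det(-L) = 0, x divides p(x).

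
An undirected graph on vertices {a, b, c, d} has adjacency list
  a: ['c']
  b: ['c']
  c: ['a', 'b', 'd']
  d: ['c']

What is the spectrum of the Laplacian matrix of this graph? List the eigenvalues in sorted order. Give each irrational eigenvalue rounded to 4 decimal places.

With the vertex order [a, b, c, d], the degrees are [1, 1, 3, 1], giving D = diag(1, 1, 3, 1) and L = D - A. Diagonalising L (or applying a numerical eigensolver to the 4x4 matrix) gives the spectrum above.

[0, 1, 1, 4]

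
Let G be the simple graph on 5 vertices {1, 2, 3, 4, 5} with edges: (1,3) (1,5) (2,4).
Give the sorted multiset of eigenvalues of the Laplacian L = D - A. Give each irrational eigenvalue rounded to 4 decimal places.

With the vertex order [1, 2, 3, 4, 5], the degrees are [2, 1, 1, 1, 1], giving D = diag(2, 1, 1, 1, 1) and L = D - A. L is symmetric positive semidefinite, so every eigenvalue is real and nonnegative. The 2 zero eigenvalues correspond to the 2 connected components. There are 2 zeros in the spectrum, matching the 2 components. The largest eigenvalue, 3, is at most the vertex count 5.

[0, 0, 1, 2, 3]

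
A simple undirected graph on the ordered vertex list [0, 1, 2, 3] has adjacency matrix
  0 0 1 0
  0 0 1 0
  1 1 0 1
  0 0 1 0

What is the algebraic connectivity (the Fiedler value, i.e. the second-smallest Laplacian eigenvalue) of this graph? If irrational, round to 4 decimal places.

Each diagonal entry of L is the vertex degree and each off-diagonal entry is -1 where an edge is present, 0 otherwise; in the order [0, 1, 2, 3] the diagonal is [1, 1, 3, 1]. The smallest Laplacian eigenvalue is always 0. The next one, lambda_2 = 1, measures how hard the graph is to disconnect: larger values mean better connectivity.

1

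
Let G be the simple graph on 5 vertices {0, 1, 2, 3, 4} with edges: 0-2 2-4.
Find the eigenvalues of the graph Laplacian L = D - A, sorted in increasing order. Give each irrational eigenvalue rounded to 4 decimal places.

[0, 0, 0, 1, 3]

With the vertex order [0, 1, 2, 3, 4], the degrees are [1, 0, 2, 0, 1], giving D = diag(1, 0, 2, 0, 1) and L = D - A. L is symmetric positive semidefinite, so every eigenvalue is real and nonnegative. The 3 zero eigenvalues correspond to the 3 connected components. The eigenvalues sum to 4, which equals trace(L) = 2|E|.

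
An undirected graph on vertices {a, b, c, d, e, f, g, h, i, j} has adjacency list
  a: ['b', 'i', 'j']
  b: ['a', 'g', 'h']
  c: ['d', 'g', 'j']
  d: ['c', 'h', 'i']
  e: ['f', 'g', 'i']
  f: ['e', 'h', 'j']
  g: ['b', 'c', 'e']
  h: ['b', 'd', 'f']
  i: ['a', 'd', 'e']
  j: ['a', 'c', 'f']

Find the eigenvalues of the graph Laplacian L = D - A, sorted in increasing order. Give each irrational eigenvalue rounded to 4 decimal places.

[0, 2, 2, 2, 2, 2, 5, 5, 5, 5]

With the vertex order [a, b, c, d, e, f, g, h, i, j], the degrees are [3, 3, 3, 3, 3, 3, 3, 3, 3, 3], giving D = diag(3, 3, 3, 3, 3, 3, 3, 3, 3, 3) and L = D - A. Since every row of L sums to 0, the all-ones vector is in the kernel and 0 is an eigenvalue. The single zero eigenvalue shows the graph is connected.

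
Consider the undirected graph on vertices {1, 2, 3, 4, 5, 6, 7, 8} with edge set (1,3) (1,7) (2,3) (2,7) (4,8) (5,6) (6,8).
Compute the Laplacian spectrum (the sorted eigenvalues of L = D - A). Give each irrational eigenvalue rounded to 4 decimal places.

Each diagonal entry of L is the vertex degree and each off-diagonal entry is -1 where an edge is present, 0 otherwise; in the order [1, 2, 3, 4, 5, 6, 7, 8] the diagonal is [2, 2, 2, 1, 1, 2, 2, 2]. The multiplicity of 0 as a Laplacian eigenvalue equals the number of connected components. The 2 zero eigenvalues correspond to the 2 connected components. There are 2 zeros in the spectrum, matching the 2 components.

[0, 0, 0.5858, 2, 2, 2, 3.4142, 4]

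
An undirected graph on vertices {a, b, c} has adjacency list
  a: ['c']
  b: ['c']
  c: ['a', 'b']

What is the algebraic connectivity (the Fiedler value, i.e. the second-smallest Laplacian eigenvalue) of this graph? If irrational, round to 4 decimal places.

1

With the vertex order [a, b, c], the degrees are [1, 1, 2], giving D = diag(1, 1, 2) and L = D - A. The smallest Laplacian eigenvalue is always 0. The next one, lambda_2 = 1, measures how hard the graph is to disconnect: larger values mean better connectivity. By the matrix-tree theorem the graph has (1/3) * product of the nonzero eigenvalues = 1 spanning tree.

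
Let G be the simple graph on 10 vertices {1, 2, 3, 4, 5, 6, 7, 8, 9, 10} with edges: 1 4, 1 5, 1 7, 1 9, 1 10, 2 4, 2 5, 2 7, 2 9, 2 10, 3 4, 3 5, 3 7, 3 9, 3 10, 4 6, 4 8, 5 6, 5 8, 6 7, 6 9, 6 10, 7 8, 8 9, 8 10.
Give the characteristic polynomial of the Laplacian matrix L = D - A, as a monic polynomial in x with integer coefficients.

With the vertex order [1, 2, 3, 4, 5, 6, 7, 8, 9, 10], the degrees are [5, 5, 5, 5, 5, 5, 5, 5, 5, 5], giving D = diag(5, 5, 5, 5, 5, 5, 5, 5, 5, 5) and L = D - A. The eigenvalues of L are [0, 5, 5, 5, 5, 5, 5, 5, 5, 10]; the characteristic polynomial is the product of (x - lambda_i), which multiplies out to x^10 - 50x^9 + 1100x^8 - 14000x^7 + 113750x^6 - 612500x^5 + 2187500x^4 - 5000000x^3 + 6640625x^2 - 3906250x. Since p(0) = det(-L) = 0, x divides p(x). There is one zero in the spectrum, matching the 1 component.

x^10 - 50x^9 + 1100x^8 - 14000x^7 + 113750x^6 - 612500x^5 + 2187500x^4 - 5000000x^3 + 6640625x^2 - 3906250x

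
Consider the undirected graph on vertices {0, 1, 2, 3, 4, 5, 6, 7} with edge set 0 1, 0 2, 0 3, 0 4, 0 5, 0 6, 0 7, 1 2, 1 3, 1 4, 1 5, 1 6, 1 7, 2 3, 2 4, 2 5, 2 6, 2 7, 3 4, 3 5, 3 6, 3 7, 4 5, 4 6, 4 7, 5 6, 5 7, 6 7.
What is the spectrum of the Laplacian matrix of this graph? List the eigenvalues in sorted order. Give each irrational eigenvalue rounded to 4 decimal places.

[0, 8, 8, 8, 8, 8, 8, 8]

With the vertex order [0, 1, 2, 3, 4, 5, 6, 7], the degrees are [7, 7, 7, 7, 7, 7, 7, 7], giving D = diag(7, 7, 7, 7, 7, 7, 7, 7) and L = D - A. The multiplicity of 0 as a Laplacian eigenvalue equals the number of connected components. The single zero eigenvalue shows the graph is connected.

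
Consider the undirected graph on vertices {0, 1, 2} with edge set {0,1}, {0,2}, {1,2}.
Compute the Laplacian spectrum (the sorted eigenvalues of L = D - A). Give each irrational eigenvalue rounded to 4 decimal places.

Each diagonal entry of L is the vertex degree and each off-diagonal entry is -1 where an edge is present, 0 otherwise; in the order [0, 1, 2] the diagonal is [2, 2, 2]. L is symmetric positive semidefinite, so every eigenvalue is real and nonnegative. There is one zero in the spectrum, matching the 1 component.

[0, 3, 3]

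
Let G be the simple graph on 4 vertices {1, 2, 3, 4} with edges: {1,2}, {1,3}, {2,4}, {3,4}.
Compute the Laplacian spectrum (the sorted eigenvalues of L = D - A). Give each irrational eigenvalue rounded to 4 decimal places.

With the vertex order [1, 2, 3, 4], the degrees are [2, 2, 2, 2], giving D = diag(2, 2, 2, 2) and L = D - A. Diagonalising L (or applying a numerical eigensolver to the 4x4 matrix) gives the spectrum above. The single zero eigenvalue shows the graph is connected. There is one zero in the spectrum, matching the 1 component. By the matrix-tree theorem the graph has (1/4) * product of the nonzero eigenvalues = 4 spanning trees.

[0, 2, 2, 4]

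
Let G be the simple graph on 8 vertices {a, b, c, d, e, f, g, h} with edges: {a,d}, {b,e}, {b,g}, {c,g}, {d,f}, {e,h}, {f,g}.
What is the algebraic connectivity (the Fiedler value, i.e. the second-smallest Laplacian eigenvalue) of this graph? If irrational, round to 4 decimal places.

Reading degrees in the order [a, b, c, d, e, f, g, h] gives [1, 2, 1, 2, 2, 2, 3, 1]; set D = diag(1, 2, 1, 2, 2, 2, 3, 1) and form L = D - A. The sorted Laplacian eigenvalues are [0, 0.1981, 0.4915, 1.3204, 1.5550, 2.8258, 3.2470, 4.3623]; the algebraic connectivity is the second entry, 0.1981. There is one zero in the spectrum, matching the 1 component.

0.1981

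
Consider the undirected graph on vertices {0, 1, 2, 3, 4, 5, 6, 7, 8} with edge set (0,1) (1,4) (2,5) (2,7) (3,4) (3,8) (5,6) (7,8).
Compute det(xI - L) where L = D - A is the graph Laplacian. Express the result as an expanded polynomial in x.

x^9 - 16x^8 + 105x^7 - 364x^6 + 715x^5 - 792x^4 + 462x^3 - 120x^2 + 9x

Each diagonal entry of L is the vertex degree and each off-diagonal entry is -1 where an edge is present, 0 otherwise; in the order [0, 1, 2, 3, 4, 5, 6, 7, 8] the diagonal is [1, 2, 2, 2, 2, 2, 1, 2, 2]. Computing det(xI - L) by cofactor expansion (or equivalently via sum-over-permutations) gives x^9 - 16x^8 + 105x^7 - 364x^6 + 715x^5 - 792x^4 + 462x^3 - 120x^2 + 9x. The constant term is 0 because L is singular (the all-ones vector lies in its kernel).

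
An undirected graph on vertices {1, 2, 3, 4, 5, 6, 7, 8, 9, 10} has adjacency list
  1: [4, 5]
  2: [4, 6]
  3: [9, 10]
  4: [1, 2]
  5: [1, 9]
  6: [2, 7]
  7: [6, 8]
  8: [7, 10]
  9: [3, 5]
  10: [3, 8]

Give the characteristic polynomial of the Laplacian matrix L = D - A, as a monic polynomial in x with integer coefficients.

Reading degrees in the order [1, 2, 3, 4, 5, 6, 7, 8, 9, 10] gives [2, 2, 2, 2, 2, 2, 2, 2, 2, 2]; set D = diag(2, 2, 2, 2, 2, 2, 2, 2, 2, 2) and form L = D - A. L has integer entries, so p(x) = det(xI - L) has integer coefficients. Expanding the determinant yields x^10 - 20x^9 + 170x^8 - 800x^7 + 2275x^6 - 4004x^5 + 4290x^4 - 2640x^3 + 825x^2 - 100x. The coefficient of x^9 equals -trace(L) = -20, matching the sum of degrees. The eigenvalues sum to 20, which equals trace(L) = 2|E|.

x^10 - 20x^9 + 170x^8 - 800x^7 + 2275x^6 - 4004x^5 + 4290x^4 - 2640x^3 + 825x^2 - 100x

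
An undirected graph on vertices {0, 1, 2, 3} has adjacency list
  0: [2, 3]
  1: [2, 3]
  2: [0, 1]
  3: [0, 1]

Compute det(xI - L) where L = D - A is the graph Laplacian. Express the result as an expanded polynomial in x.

Reading degrees in the order [0, 1, 2, 3] gives [2, 2, 2, 2]; set D = diag(2, 2, 2, 2) and form L = D - A. L has integer entries, so p(x) = det(xI - L) has integer coefficients. Expanding the determinant yields x^4 - 8x^3 + 20x^2 - 16x. The constant term is 0 because L is singular (the all-ones vector lies in its kernel). The eigenvalues sum to 8, which equals trace(L) = 2|E|. By the matrix-tree theorem the graph has (1/4) * product of the nonzero eigenvalues = 4 spanning trees.

x^4 - 8x^3 + 20x^2 - 16x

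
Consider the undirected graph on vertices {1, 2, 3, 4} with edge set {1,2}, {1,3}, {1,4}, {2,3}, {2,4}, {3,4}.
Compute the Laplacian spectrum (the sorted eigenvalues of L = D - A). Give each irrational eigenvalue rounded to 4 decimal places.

With the vertex order [1, 2, 3, 4], the degrees are [3, 3, 3, 3], giving D = diag(3, 3, 3, 3) and L = D - A. L is symmetric positive semidefinite, so every eigenvalue is real and nonnegative. By the matrix-tree theorem the graph has (1/4) * product of the nonzero eigenvalues = 16 spanning trees. The eigenvalues sum to 12, which equals trace(L) = 2|E|.

[0, 4, 4, 4]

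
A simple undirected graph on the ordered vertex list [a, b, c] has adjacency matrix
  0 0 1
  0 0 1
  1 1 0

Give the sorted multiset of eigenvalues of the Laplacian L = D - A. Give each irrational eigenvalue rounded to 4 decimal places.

[0, 1, 3]

Reading degrees in the order [a, b, c] gives [1, 1, 2]; set D = diag(1, 1, 2) and form L = D - A. The multiplicity of 0 as a Laplacian eigenvalue equals the number of connected components. The single zero eigenvalue shows the graph is connected. The largest eigenvalue, 3, is at most the vertex count 3.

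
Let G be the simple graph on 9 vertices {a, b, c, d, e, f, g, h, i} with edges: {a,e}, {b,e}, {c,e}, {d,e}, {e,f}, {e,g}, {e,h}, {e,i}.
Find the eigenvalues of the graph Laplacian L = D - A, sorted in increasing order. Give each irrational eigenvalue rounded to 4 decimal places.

Each diagonal entry of L is the vertex degree and each off-diagonal entry is -1 where an edge is present, 0 otherwise; in the order [a, b, c, d, e, f, g, h, i] the diagonal is [1, 1, 1, 1, 8, 1, 1, 1, 1]. L is symmetric positive semidefinite, so every eigenvalue is real and nonnegative. The single zero eigenvalue shows the graph is connected. By the matrix-tree theorem the graph has (1/9) * product of the nonzero eigenvalues = 1 spanning tree.

[0, 1, 1, 1, 1, 1, 1, 1, 9]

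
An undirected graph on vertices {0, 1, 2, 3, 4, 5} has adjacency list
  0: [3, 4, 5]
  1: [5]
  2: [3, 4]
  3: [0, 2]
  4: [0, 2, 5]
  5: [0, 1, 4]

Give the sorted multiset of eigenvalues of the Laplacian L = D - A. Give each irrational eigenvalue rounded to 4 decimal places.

With the vertex order [0, 1, 2, 3, 4, 5], the degrees are [3, 1, 2, 2, 3, 3], giving D = diag(3, 1, 2, 2, 3, 3) and L = D - A. The multiplicity of 0 as a Laplacian eigenvalue equals the number of connected components. The single zero eigenvalue shows the graph is connected. There is one zero in the spectrum, matching the 1 component. By the matrix-tree theorem the graph has (1/6) * product of the nonzero eigenvalues = 11 spanning trees.

[0, 0.6972, 2, 2.3820, 4.3028, 4.6180]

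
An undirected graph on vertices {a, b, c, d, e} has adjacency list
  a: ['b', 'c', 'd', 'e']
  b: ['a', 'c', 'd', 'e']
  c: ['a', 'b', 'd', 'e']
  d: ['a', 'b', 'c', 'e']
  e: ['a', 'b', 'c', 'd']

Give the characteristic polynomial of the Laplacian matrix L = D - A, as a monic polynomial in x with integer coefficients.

x^5 - 20x^4 + 150x^3 - 500x^2 + 625x

Each diagonal entry of L is the vertex degree and each off-diagonal entry is -1 where an edge is present, 0 otherwise; in the order [a, b, c, d, e] the diagonal is [4, 4, 4, 4, 4]. L has integer entries, so p(x) = det(xI - L) has integer coefficients. Expanding the determinant yields x^5 - 20x^4 + 150x^3 - 500x^2 + 625x. The constant term is 0 because L is singular (the all-ones vector lies in its kernel).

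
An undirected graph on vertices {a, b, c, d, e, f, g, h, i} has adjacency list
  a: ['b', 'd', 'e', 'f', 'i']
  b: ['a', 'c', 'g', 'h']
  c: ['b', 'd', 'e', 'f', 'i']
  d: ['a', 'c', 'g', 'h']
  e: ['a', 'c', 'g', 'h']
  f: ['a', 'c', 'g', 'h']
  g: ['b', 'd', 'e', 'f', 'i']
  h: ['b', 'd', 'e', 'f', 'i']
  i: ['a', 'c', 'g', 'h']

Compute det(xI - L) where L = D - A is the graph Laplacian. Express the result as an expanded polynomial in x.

x^9 - 40x^8 + 690x^7 - 6720x^6 + 40485x^5 - 154704x^4 + 366560x^3 - 492800x^2 + 288000x

Each diagonal entry of L is the vertex degree and each off-diagonal entry is -1 where an edge is present, 0 otherwise; in the order [a, b, c, d, e, f, g, h, i] the diagonal is [5, 4, 5, 4, 4, 4, 5, 5, 4]. L has integer entries, so p(x) = det(xI - L) has integer coefficients. Expanding the determinant yields x^9 - 40x^8 + 690x^7 - 6720x^6 + 40485x^5 - 154704x^4 + 366560x^3 - 492800x^2 + 288000x. The constant term is 0 because L is singular (the all-ones vector lies in its kernel). There is one zero in the spectrum, matching the 1 component.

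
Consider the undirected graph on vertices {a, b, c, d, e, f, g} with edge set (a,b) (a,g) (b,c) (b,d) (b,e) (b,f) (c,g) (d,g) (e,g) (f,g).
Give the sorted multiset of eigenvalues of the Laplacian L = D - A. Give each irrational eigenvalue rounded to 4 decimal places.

[0, 2, 2, 2, 2, 5, 7]

With the vertex order [a, b, c, d, e, f, g], the degrees are [2, 5, 2, 2, 2, 2, 5], giving D = diag(2, 5, 2, 2, 2, 2, 5) and L = D - A. The multiplicity of 0 as a Laplacian eigenvalue equals the number of connected components. There is one zero in the spectrum, matching the 1 component.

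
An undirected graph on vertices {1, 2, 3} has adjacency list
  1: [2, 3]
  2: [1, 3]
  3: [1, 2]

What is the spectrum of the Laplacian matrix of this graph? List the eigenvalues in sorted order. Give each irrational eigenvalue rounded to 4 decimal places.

With the vertex order [1, 2, 3], the degrees are [2, 2, 2], giving D = diag(2, 2, 2) and L = D - A. Since every row of L sums to 0, the all-ones vector is in the kernel and 0 is an eigenvalue. The eigenvalues sum to 6, which equals trace(L) = 2|E|.

[0, 3, 3]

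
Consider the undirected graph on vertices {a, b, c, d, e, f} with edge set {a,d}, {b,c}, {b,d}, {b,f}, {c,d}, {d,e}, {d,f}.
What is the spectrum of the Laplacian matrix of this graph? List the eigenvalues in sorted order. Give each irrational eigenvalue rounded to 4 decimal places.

With the vertex order [a, b, c, d, e, f], the degrees are [1, 3, 2, 5, 1, 2], giving D = diag(1, 3, 2, 5, 1, 2) and L = D - A. L is symmetric positive semidefinite, so every eigenvalue is real and nonnegative. By the matrix-tree theorem the graph has (1/6) * product of the nonzero eigenvalues = 8 spanning trees.

[0, 1, 1, 2, 4, 6]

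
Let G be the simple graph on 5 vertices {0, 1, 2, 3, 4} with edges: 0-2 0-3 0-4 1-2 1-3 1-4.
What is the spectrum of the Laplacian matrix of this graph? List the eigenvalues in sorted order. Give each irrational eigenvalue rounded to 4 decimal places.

[0, 2, 2, 3, 5]

With the vertex order [0, 1, 2, 3, 4], the degrees are [3, 3, 2, 2, 2], giving D = diag(3, 3, 2, 2, 2) and L = D - A. Since every row of L sums to 0, the all-ones vector is in the kernel and 0 is an eigenvalue. By the matrix-tree theorem the graph has (1/5) * product of the nonzero eigenvalues = 12 spanning trees.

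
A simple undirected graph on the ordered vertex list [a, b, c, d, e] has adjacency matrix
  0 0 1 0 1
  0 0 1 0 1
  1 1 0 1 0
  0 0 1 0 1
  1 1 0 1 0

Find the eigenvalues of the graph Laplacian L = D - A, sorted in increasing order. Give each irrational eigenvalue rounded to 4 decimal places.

[0, 2, 2, 3, 5]

Each diagonal entry of L is the vertex degree and each off-diagonal entry is -1 where an edge is present, 0 otherwise; in the order [a, b, c, d, e] the diagonal is [2, 2, 3, 2, 3]. L is symmetric positive semidefinite, so every eigenvalue is real and nonnegative. The largest eigenvalue, 5, is at most the vertex count 5. The eigenvalues sum to 12, which equals trace(L) = 2|E|.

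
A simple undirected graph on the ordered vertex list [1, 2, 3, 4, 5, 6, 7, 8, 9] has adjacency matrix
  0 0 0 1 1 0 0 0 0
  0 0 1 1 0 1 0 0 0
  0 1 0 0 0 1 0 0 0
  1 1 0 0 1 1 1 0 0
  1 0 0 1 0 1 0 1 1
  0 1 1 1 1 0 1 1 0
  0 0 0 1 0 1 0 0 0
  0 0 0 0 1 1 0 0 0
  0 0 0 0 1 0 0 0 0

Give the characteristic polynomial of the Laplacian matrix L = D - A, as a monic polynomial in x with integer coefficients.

Each diagonal entry of L is the vertex degree and each off-diagonal entry is -1 where an edge is present, 0 otherwise; in the order [1, 2, 3, 4, 5, 6, 7, 8, 9] the diagonal is [2, 3, 2, 5, 5, 6, 2, 2, 1]. L has integer entries, so p(x) = det(xI - L) has integer coefficients. Expanding the determinant yields x^9 - 28x^8 + 322x^7 - 1974x^6 + 7023x^5 - 14820x^4 + 18122x^3 - 11742x^2 + 3078x. The coefficient of x^8 equals -trace(L) = -28, matching the sum of degrees. There is one zero in the spectrum, matching the 1 component. By the matrix-tree theorem the graph has (1/9) * product of the nonzero eigenvalues = 342 spanning trees.

x^9 - 28x^8 + 322x^7 - 1974x^6 + 7023x^5 - 14820x^4 + 18122x^3 - 11742x^2 + 3078x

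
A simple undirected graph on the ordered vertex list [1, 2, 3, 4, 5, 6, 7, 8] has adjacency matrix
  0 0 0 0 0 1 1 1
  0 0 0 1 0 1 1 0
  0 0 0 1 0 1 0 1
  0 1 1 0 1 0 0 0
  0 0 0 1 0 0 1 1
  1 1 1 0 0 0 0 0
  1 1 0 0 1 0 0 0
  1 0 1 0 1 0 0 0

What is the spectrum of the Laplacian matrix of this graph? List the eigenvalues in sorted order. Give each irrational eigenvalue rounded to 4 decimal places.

[0, 2, 2, 2, 4, 4, 4, 6]

Reading degrees in the order [1, 2, 3, 4, 5, 6, 7, 8] gives [3, 3, 3, 3, 3, 3, 3, 3]; set D = diag(3, 3, 3, 3, 3, 3, 3, 3) and form L = D - A. The multiplicity of 0 as a Laplacian eigenvalue equals the number of connected components. The single zero eigenvalue shows the graph is connected. The eigenvalues sum to 24, which equals trace(L) = 2|E|.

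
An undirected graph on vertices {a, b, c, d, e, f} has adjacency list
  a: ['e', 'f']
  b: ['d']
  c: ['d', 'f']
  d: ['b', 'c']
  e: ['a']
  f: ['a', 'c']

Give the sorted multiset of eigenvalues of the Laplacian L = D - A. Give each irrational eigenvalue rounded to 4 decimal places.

With the vertex order [a, b, c, d, e, f], the degrees are [2, 1, 2, 2, 1, 2], giving D = diag(2, 1, 2, 2, 1, 2) and L = D - A. The multiplicity of 0 as a Laplacian eigenvalue equals the number of connected components. The single zero eigenvalue shows the graph is connected.

[0, 0.2679, 1, 2, 3, 3.7321]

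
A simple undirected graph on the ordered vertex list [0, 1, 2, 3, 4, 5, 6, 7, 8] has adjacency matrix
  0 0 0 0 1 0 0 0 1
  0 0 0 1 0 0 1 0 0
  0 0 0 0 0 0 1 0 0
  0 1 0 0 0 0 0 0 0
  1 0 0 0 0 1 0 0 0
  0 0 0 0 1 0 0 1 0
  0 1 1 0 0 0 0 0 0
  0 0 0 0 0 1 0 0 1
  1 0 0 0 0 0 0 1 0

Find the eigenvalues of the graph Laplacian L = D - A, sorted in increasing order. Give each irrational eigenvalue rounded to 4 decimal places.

With the vertex order [0, 1, 2, 3, 4, 5, 6, 7, 8], the degrees are [2, 2, 1, 1, 2, 2, 2, 2, 2], giving D = diag(2, 2, 1, 1, 2, 2, 2, 2, 2) and L = D - A. L is symmetric positive semidefinite, so every eigenvalue is real and nonnegative. The 2 zero eigenvalues correspond to the 2 connected components. The largest eigenvalue, 3.6180, is at most the vertex count 9. There are 2 zeros in the spectrum, matching the 2 components.

[0, 0, 0.5858, 1.3820, 1.3820, 2, 3.4142, 3.6180, 3.6180]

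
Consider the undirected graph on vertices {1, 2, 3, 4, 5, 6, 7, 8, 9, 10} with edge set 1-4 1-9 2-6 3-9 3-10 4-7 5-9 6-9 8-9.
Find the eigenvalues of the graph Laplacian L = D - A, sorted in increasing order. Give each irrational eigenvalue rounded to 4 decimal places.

[0, 0.2366, 0.3820, 0.6298, 1, 1.4757, 2.3204, 2.6180, 3.1871, 6.1504]

With the vertex order [1, 2, 3, 4, 5, 6, 7, 8, 9, 10], the degrees are [2, 1, 2, 2, 1, 2, 1, 1, 5, 1], giving D = diag(2, 1, 2, 2, 1, 2, 1, 1, 5, 1) and L = D - A. L is symmetric positive semidefinite, so every eigenvalue is real and nonnegative. There is one zero in the spectrum, matching the 1 component. The eigenvalues sum to 18, which equals trace(L) = 2|E|.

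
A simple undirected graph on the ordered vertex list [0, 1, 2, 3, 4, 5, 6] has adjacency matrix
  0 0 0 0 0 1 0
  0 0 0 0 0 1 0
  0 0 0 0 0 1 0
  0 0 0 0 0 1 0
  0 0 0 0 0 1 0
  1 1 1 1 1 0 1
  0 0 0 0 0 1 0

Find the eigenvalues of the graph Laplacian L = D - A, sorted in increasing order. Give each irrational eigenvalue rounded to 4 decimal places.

Reading degrees in the order [0, 1, 2, 3, 4, 5, 6] gives [1, 1, 1, 1, 1, 6, 1]; set D = diag(1, 1, 1, 1, 1, 6, 1) and form L = D - A. L is symmetric positive semidefinite, so every eigenvalue is real and nonnegative. By the matrix-tree theorem the graph has (1/7) * product of the nonzero eigenvalues = 1 spanning tree.

[0, 1, 1, 1, 1, 1, 7]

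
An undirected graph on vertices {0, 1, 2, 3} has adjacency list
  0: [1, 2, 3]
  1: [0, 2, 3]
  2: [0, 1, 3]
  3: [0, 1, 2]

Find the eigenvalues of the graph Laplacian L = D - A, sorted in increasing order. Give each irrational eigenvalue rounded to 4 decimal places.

[0, 4, 4, 4]

Each diagonal entry of L is the vertex degree and each off-diagonal entry is -1 where an edge is present, 0 otherwise; in the order [0, 1, 2, 3] the diagonal is [3, 3, 3, 3]. L is symmetric positive semidefinite, so every eigenvalue is real and nonnegative. The eigenvalues sum to 12, which equals trace(L) = 2|E|. The largest eigenvalue, 4, is at most the vertex count 4.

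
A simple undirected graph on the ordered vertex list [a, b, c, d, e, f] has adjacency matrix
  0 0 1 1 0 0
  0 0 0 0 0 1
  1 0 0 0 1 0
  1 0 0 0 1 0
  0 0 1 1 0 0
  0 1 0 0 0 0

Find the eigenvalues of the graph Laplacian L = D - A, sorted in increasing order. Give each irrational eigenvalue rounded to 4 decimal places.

Each diagonal entry of L is the vertex degree and each off-diagonal entry is -1 where an edge is present, 0 otherwise; in the order [a, b, c, d, e, f] the diagonal is [2, 1, 2, 2, 2, 1]. Since every row of L sums to 0, the all-ones vector is in the kernel and 0 is an eigenvalue. The 2 zero eigenvalues correspond to the 2 connected components. There are 2 zeros in the spectrum, matching the 2 components.

[0, 0, 2, 2, 2, 4]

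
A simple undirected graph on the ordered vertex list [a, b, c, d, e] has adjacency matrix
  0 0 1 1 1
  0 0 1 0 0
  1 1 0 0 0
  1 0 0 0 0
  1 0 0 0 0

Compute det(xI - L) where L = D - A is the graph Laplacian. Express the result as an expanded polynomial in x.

Reading degrees in the order [a, b, c, d, e] gives [3, 1, 2, 1, 1]; set D = diag(3, 1, 2, 1, 1) and form L = D - A. L has integer entries, so p(x) = det(xI - L) has integer coefficients. Expanding the determinant yields x^5 - 8x^4 + 20x^3 - 18x^2 + 5x. Since p(0) = det(-L) = 0, x divides p(x). The eigenvalues sum to 8, which equals trace(L) = 2|E|.

x^5 - 8x^4 + 20x^3 - 18x^2 + 5x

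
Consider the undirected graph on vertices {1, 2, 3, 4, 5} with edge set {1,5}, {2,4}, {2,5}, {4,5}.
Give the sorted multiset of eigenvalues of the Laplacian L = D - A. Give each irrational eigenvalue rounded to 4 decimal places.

[0, 0, 1, 3, 4]

With the vertex order [1, 2, 3, 4, 5], the degrees are [1, 2, 0, 2, 3], giving D = diag(1, 2, 0, 2, 3) and L = D - A. Since every row of L sums to 0, the all-ones vector is in the kernel and 0 is an eigenvalue. The 2 zero eigenvalues correspond to the 2 connected components. There are 2 zeros in the spectrum, matching the 2 components. The largest eigenvalue, 4, is at most the vertex count 5.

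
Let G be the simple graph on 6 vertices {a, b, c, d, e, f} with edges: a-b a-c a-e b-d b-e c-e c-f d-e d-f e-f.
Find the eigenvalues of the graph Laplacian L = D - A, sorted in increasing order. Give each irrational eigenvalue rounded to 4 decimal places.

[0, 2.3820, 2.3820, 4.6180, 4.6180, 6]

Each diagonal entry of L is the vertex degree and each off-diagonal entry is -1 where an edge is present, 0 otherwise; in the order [a, b, c, d, e, f] the diagonal is [3, 3, 3, 3, 5, 3]. The multiplicity of 0 as a Laplacian eigenvalue equals the number of connected components. The single zero eigenvalue shows the graph is connected. By the matrix-tree theorem the graph has (1/6) * product of the nonzero eigenvalues = 121 spanning trees.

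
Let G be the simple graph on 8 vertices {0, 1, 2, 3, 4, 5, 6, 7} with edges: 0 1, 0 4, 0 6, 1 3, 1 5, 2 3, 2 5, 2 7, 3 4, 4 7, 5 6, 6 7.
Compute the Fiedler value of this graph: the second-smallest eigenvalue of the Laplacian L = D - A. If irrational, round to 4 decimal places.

2

With the vertex order [0, 1, 2, 3, 4, 5, 6, 7], the degrees are [3, 3, 3, 3, 3, 3, 3, 3], giving D = diag(3, 3, 3, 3, 3, 3, 3, 3) and L = D - A. Computing the eigenvalues of L and sorting gives [0, 2, 2, 2, 4, 4, 4, 6]. The Fiedler value lambda_2 = 2 is strictly positive, so the graph is connected.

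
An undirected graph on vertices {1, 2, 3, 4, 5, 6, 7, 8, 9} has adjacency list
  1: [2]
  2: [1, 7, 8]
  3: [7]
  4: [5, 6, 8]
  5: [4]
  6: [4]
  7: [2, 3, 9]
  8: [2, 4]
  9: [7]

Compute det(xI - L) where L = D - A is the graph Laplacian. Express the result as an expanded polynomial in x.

Each diagonal entry of L is the vertex degree and each off-diagonal entry is -1 where an edge is present, 0 otherwise; in the order [1, 2, 3, 4, 5, 6, 7, 8, 9] the diagonal is [1, 3, 1, 3, 1, 1, 3, 2, 1]. Computing det(xI - L) by cofactor expansion (or equivalently via sum-over-permutations) gives x^9 - 16x^8 + 102x^7 - 334x^6 + 608x^5 - 626x^4 + 352x^3 - 96x^2 + 9x. The constant term is 0 because L is singular (the all-ones vector lies in its kernel). There is one zero in the spectrum, matching the 1 component. The eigenvalues sum to 16, which equals trace(L) = 2|E|.

x^9 - 16x^8 + 102x^7 - 334x^6 + 608x^5 - 626x^4 + 352x^3 - 96x^2 + 9x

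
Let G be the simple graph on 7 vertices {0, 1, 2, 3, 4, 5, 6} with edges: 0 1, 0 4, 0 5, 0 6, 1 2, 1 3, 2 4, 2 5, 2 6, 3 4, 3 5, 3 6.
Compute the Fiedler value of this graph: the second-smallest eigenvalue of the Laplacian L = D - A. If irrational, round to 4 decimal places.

Reading degrees in the order [0, 1, 2, 3, 4, 5, 6] gives [4, 3, 4, 4, 3, 3, 3]; set D = diag(4, 3, 4, 4, 3, 3, 3) and form L = D - A. The sorted Laplacian eigenvalues are [0, 3, 3, 3, 4, 4, 7]; the algebraic connectivity is the second entry, 3. The eigenvalues sum to 24, which equals trace(L) = 2|E|.

3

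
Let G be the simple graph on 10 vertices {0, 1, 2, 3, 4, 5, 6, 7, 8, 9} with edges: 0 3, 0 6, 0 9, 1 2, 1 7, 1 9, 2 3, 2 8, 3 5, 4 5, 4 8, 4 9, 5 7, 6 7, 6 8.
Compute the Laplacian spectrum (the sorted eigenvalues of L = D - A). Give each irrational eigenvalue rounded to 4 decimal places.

[0, 2, 2, 2, 2, 2, 5, 5, 5, 5]

Each diagonal entry of L is the vertex degree and each off-diagonal entry is -1 where an edge is present, 0 otherwise; in the order [0, 1, 2, 3, 4, 5, 6, 7, 8, 9] the diagonal is [3, 3, 3, 3, 3, 3, 3, 3, 3, 3]. Since every row of L sums to 0, the all-ones vector is in the kernel and 0 is an eigenvalue. The single zero eigenvalue shows the graph is connected. There is one zero in the spectrum, matching the 1 component.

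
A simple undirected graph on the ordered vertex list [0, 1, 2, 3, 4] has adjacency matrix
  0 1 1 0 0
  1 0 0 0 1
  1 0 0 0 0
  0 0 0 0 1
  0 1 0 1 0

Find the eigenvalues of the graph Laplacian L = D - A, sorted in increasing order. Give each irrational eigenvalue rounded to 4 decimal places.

With the vertex order [0, 1, 2, 3, 4], the degrees are [2, 2, 1, 1, 2], giving D = diag(2, 2, 1, 1, 2) and L = D - A. Diagonalising L (or applying a numerical eigensolver to the 5x5 matrix) gives the spectrum above. The single zero eigenvalue shows the graph is connected. The eigenvalues sum to 8, which equals trace(L) = 2|E|.

[0, 0.3820, 1.3820, 2.6180, 3.6180]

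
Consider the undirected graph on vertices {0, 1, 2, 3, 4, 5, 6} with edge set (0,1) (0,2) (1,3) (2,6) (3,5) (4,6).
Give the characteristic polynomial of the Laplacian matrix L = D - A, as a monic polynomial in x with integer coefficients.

x^7 - 12x^6 + 55x^5 - 120x^4 + 126x^3 - 56x^2 + 7x

With the vertex order [0, 1, 2, 3, 4, 5, 6], the degrees are [2, 2, 2, 2, 1, 1, 2], giving D = diag(2, 2, 2, 2, 1, 1, 2) and L = D - A. Computing det(xI - L) by cofactor expansion (or equivalently via sum-over-permutations) gives x^7 - 12x^6 + 55x^5 - 120x^4 + 126x^3 - 56x^2 + 7x. The constant term is 0 because L is singular (the all-ones vector lies in its kernel). The eigenvalues sum to 12, which equals trace(L) = 2|E|.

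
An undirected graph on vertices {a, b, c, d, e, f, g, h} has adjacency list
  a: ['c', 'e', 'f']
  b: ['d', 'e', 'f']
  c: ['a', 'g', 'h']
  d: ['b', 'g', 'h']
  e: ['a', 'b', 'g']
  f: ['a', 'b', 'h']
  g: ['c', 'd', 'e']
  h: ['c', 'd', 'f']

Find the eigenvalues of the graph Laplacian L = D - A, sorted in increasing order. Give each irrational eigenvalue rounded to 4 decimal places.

[0, 2, 2, 2, 4, 4, 4, 6]

Reading degrees in the order [a, b, c, d, e, f, g, h] gives [3, 3, 3, 3, 3, 3, 3, 3]; set D = diag(3, 3, 3, 3, 3, 3, 3, 3) and form L = D - A. L is symmetric positive semidefinite, so every eigenvalue is real and nonnegative. There is one zero in the spectrum, matching the 1 component.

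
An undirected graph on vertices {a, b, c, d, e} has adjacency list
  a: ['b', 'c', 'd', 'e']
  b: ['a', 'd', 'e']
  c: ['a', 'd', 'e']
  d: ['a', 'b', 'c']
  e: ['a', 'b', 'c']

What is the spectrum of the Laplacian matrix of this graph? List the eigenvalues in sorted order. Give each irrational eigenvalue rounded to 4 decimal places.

[0, 3, 3, 5, 5]

With the vertex order [a, b, c, d, e], the degrees are [4, 3, 3, 3, 3], giving D = diag(4, 3, 3, 3, 3) and L = D - A. The multiplicity of 0 as a Laplacian eigenvalue equals the number of connected components. By the matrix-tree theorem the graph has (1/5) * product of the nonzero eigenvalues = 45 spanning trees. The largest eigenvalue, 5, is at most the vertex count 5.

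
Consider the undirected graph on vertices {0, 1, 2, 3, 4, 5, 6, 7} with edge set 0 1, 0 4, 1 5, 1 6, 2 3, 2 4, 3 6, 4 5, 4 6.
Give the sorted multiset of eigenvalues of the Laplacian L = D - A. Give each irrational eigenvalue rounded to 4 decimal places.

Reading degrees in the order [0, 1, 2, 3, 4, 5, 6, 7] gives [2, 3, 2, 2, 4, 2, 3, 0]; set D = diag(2, 3, 2, 2, 4, 2, 3, 0) and form L = D - A. L is symmetric positive semidefinite, so every eigenvalue is real and nonnegative. The 2 zero eigenvalues correspond to the 2 connected components. The largest eigenvalue, 5.7777, is at most the vertex count 8. There are 2 zeros in the spectrum, matching the 2 components.

[0, 0, 0.9728, 2, 2.2290, 3.3370, 3.6835, 5.7777]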